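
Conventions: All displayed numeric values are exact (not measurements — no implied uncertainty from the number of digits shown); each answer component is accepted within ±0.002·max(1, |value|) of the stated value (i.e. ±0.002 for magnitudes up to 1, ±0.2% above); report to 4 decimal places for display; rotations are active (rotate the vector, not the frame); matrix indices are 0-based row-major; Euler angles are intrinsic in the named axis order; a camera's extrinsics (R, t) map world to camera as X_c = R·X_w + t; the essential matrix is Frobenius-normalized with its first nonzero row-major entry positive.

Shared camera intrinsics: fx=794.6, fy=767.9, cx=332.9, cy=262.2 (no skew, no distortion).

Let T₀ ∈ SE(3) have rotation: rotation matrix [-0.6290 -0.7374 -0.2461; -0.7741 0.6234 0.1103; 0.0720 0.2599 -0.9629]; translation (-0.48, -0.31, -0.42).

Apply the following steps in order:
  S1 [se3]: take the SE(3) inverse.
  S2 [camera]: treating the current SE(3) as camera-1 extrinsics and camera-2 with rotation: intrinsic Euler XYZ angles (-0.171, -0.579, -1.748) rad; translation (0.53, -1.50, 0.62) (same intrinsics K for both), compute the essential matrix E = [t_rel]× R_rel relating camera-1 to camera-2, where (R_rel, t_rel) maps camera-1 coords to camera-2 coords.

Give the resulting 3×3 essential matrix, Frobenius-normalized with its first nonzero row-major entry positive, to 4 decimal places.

matrix = [0.2344 -0.3440 0.4620; 0.1192 -0.1536 0.2773; -0.1291 0.5381 0.4385]

after S1 (invert_se3): R=[-0.6290 -0.7741 0.0720; -0.7374 0.6234 0.2599; -0.2461 0.1103 -0.9629], t=(-0.5116, -0.0516, -0.4884)
after S2 (essential): [0.2344 -0.3440 0.4620; 0.1192 -0.1536 0.2773; -0.1291 0.5381 0.4385]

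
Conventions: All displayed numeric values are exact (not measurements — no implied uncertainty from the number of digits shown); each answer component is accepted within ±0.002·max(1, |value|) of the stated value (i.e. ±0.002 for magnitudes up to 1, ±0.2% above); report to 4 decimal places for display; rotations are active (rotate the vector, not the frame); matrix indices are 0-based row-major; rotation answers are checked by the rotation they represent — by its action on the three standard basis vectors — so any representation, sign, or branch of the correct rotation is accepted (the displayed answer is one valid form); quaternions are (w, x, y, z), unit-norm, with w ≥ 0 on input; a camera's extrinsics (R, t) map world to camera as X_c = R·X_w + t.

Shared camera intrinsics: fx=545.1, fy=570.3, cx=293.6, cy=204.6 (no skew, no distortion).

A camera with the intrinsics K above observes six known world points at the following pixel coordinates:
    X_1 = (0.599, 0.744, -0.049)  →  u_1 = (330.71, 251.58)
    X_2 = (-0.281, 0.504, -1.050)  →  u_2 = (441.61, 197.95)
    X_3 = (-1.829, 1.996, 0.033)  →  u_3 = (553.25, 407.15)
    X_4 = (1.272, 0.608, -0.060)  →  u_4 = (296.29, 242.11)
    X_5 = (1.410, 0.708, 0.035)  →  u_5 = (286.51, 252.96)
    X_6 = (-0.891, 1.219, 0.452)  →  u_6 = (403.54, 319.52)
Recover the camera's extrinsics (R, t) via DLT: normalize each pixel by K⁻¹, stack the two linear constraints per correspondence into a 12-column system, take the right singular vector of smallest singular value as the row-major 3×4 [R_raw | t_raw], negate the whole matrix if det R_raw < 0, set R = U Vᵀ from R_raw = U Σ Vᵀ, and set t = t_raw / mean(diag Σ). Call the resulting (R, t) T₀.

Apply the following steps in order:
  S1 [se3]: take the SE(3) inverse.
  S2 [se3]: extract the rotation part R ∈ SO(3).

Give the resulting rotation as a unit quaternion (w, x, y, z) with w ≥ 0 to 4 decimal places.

source (pnp_recover): camera pose = R=[-0.5360 0.2742 -0.7985; 0.0996 0.9597 0.2627; 0.8383 0.0612 -0.5417], t=(0.4992, -0.2503, 5.6245)
after S1 (invert_se3): R=[-0.5360 0.0996 0.8383; 0.2742 0.9597 0.0612; -0.7985 0.2627 -0.5417], t=(-4.4226, -0.2410, 3.5113)
after S2 (rot_of_se3): [-0.5360 0.0996 0.8383; 0.2742 0.9597 0.0612; -0.7985 0.2627 -0.5417]

rotation (quat) = (0.4696, 0.1072, 0.8714, 0.0929)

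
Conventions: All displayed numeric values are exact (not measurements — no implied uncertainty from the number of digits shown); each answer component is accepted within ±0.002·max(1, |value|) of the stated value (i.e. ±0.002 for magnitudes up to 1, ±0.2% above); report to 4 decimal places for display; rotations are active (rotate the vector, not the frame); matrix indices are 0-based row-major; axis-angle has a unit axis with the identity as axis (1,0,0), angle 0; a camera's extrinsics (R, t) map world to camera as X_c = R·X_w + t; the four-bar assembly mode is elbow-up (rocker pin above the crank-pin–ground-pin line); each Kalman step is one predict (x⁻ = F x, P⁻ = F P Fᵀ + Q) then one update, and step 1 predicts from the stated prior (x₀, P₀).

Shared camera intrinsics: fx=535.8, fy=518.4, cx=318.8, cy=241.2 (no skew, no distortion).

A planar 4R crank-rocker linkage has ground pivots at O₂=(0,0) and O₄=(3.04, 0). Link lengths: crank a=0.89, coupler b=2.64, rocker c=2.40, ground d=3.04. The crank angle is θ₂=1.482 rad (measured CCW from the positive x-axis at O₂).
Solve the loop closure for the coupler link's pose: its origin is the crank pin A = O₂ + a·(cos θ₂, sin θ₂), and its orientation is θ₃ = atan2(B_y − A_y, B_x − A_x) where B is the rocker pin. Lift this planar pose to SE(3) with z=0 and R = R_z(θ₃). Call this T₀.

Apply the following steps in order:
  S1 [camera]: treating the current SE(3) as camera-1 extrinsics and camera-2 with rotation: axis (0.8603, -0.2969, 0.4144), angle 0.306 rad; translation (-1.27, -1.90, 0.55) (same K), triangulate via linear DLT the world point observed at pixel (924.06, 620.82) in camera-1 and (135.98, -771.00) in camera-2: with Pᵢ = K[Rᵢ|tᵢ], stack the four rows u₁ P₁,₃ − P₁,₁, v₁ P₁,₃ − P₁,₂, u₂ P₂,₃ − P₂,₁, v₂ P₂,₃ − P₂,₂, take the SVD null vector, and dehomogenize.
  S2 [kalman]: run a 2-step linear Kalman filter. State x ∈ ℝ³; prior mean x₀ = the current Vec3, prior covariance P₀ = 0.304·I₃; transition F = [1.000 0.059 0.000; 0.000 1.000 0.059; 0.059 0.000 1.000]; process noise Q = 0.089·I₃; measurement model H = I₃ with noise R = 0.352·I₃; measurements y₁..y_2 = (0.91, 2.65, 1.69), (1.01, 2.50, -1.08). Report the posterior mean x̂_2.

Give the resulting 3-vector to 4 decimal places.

result = (0.9534, 1.7337, 0.3668)

source (fourbar_fk): coupler pose = R=[0.8474 -0.5310 0.0000; 0.5310 0.8474 0.0000; 0.0000 0.0000 1.0000], t=(0.0789, 0.8865, 0.0000)
after S1 (triangulate): (0.7793, -0.6890, 0.9783)
after S2 (kf_track): (0.9534, 1.7337, 0.3668)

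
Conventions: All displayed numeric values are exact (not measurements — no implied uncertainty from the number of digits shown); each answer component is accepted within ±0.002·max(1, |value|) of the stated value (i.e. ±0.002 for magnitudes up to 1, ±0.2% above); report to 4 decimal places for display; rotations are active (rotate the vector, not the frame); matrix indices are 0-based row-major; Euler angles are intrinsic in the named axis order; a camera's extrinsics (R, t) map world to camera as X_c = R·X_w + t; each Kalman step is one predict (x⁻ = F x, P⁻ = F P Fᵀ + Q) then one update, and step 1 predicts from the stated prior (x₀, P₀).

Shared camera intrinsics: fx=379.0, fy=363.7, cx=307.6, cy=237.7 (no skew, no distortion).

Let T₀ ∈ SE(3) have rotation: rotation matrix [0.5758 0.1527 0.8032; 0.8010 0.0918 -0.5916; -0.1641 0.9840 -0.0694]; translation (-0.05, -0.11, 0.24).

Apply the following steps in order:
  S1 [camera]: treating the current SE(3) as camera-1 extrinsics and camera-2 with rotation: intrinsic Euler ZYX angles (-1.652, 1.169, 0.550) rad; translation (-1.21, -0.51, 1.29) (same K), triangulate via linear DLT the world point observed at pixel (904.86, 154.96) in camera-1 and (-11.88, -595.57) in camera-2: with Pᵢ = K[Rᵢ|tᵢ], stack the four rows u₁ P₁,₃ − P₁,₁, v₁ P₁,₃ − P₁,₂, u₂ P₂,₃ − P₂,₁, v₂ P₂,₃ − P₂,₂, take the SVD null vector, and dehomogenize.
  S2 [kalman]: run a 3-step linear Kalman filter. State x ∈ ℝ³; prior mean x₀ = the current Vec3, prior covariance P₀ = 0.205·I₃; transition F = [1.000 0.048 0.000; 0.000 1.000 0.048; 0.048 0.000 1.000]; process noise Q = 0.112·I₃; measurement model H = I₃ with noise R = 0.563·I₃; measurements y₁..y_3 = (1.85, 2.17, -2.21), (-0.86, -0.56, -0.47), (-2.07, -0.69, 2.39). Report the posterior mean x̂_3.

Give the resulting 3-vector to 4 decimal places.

after S1 (triangulate): (0.9493, 1.4830, 1.8730)
after S2 (kf_track): (-0.3589, 0.3363, 0.8948)

result = (-0.3589, 0.3363, 0.8948)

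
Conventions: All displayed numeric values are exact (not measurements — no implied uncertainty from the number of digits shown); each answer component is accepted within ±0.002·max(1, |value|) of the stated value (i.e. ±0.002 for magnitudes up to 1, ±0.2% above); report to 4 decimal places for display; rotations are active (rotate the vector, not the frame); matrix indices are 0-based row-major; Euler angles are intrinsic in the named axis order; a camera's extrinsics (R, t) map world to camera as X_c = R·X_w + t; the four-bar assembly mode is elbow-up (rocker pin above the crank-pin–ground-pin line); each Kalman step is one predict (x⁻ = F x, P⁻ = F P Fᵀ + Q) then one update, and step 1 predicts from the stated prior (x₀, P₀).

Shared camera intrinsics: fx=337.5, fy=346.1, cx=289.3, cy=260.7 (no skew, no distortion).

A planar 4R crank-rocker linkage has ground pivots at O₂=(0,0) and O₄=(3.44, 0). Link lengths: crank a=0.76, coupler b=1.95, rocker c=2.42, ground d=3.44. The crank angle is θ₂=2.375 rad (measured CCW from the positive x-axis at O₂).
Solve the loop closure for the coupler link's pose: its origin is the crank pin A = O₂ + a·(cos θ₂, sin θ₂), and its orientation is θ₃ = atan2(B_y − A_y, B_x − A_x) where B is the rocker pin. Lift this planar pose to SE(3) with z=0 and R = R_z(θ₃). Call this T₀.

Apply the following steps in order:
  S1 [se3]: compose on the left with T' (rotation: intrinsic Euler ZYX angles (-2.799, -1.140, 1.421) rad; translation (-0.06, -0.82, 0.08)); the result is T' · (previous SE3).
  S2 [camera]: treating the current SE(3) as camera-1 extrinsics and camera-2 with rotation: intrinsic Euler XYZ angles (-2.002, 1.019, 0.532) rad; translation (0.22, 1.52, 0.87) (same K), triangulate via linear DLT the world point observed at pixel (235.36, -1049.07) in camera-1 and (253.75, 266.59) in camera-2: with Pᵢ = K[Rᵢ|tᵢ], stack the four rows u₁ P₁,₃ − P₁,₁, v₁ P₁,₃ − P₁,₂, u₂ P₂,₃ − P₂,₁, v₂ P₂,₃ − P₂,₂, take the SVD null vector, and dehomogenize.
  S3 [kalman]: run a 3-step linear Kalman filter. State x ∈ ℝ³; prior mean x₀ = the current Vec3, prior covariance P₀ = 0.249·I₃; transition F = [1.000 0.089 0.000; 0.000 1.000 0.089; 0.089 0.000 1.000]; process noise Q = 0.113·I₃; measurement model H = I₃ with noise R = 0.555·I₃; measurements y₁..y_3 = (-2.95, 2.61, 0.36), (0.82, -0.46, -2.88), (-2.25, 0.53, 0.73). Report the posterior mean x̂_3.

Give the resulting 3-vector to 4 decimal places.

source (fourbar_fk): coupler pose = R=[0.9496 -0.3133 0.0000; 0.3133 0.9496 0.0000; 0.0000 0.0000 1.0000], t=(-0.5474, 0.5272, 0.0000)
after S1 (compose_se3): R=[-0.0926 0.9745 -0.2044; -0.0827 0.1971 0.9769; 0.9923 0.1074 0.0623], t=(0.6279, -0.6582, -0.1997)
after S2 (triangulate): (0.9613, -0.9176, -1.2884)
after S3 (kf_track): (-0.8171, 0.1206, -0.6964)

result = (-0.8171, 0.1206, -0.6964)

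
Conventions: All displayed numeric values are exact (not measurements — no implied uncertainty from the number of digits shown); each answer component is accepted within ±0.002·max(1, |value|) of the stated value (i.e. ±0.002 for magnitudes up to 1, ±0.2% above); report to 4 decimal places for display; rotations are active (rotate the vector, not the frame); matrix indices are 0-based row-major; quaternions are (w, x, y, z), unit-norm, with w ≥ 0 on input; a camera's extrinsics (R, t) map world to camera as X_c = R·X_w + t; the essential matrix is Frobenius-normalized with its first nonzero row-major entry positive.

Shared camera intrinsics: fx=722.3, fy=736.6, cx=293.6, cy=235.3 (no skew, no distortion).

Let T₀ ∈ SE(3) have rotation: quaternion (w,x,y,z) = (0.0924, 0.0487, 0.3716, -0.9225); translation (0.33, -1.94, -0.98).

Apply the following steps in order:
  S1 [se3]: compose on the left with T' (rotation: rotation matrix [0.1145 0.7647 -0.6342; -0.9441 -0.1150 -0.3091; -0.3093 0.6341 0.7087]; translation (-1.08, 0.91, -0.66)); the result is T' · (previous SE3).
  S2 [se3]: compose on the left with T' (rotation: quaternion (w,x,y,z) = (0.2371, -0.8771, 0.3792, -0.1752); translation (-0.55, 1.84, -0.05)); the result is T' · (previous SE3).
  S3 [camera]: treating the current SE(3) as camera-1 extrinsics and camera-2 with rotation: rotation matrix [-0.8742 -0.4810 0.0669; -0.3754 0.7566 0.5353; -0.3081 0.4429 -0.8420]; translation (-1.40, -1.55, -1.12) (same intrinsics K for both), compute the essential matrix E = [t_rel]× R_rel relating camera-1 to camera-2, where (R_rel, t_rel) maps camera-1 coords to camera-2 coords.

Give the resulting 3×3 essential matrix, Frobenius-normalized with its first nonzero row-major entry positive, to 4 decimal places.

after S1 (compose_se3): R=[-0.1141 -0.0877 -0.9896; 0.9879 0.0953 -0.1224; 0.1050 -0.9916 0.0757], t=(-1.9042, 1.1245, -2.6867)
after S2 (compose_se3): R=[-0.5982 -0.5956 -0.5361; -0.4776 -0.2722 0.8353; -0.6435 0.7557 -0.1216], t=(-3.7531, 1.8297, 1.3098)
after S3 (essential): [0.2137 -0.4359 0.5137; -0.0634 -0.0687 -0.0049; -0.5320 -0.4319 -0.1486]

matrix = [0.2137 -0.4359 0.5137; -0.0634 -0.0687 -0.0049; -0.5320 -0.4319 -0.1486]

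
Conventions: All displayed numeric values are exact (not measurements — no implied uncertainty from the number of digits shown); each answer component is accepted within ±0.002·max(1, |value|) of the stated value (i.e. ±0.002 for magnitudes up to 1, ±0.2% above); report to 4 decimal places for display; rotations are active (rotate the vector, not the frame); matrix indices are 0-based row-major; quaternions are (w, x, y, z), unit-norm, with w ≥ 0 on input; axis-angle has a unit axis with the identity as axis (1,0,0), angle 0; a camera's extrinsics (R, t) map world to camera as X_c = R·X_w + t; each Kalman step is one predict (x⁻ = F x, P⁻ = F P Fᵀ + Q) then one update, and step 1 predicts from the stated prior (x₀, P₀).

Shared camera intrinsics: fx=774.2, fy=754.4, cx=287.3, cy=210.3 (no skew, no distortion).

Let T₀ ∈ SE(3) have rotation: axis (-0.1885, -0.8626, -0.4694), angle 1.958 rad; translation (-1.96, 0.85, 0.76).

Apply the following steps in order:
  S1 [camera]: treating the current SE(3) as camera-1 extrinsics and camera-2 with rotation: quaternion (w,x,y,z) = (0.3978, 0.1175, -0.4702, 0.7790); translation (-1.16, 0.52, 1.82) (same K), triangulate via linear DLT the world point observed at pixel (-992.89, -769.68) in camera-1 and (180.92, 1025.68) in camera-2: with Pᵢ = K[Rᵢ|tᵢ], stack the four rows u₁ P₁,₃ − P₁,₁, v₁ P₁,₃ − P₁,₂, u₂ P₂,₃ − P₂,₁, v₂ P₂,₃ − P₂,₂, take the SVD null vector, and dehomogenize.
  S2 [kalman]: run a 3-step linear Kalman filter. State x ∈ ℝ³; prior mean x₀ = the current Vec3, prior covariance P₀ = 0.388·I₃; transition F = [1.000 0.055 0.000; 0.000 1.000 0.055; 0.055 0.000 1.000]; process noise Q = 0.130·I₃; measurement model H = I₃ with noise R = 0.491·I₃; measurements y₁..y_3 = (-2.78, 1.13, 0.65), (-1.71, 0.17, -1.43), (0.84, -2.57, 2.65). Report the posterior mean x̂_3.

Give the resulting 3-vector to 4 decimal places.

after S1 (triangulate): (1.4934, -1.9171, -1.7493)
after S2 (kf_track): (-0.3223, -1.1378, 0.5097)

result = (-0.3223, -1.1378, 0.5097)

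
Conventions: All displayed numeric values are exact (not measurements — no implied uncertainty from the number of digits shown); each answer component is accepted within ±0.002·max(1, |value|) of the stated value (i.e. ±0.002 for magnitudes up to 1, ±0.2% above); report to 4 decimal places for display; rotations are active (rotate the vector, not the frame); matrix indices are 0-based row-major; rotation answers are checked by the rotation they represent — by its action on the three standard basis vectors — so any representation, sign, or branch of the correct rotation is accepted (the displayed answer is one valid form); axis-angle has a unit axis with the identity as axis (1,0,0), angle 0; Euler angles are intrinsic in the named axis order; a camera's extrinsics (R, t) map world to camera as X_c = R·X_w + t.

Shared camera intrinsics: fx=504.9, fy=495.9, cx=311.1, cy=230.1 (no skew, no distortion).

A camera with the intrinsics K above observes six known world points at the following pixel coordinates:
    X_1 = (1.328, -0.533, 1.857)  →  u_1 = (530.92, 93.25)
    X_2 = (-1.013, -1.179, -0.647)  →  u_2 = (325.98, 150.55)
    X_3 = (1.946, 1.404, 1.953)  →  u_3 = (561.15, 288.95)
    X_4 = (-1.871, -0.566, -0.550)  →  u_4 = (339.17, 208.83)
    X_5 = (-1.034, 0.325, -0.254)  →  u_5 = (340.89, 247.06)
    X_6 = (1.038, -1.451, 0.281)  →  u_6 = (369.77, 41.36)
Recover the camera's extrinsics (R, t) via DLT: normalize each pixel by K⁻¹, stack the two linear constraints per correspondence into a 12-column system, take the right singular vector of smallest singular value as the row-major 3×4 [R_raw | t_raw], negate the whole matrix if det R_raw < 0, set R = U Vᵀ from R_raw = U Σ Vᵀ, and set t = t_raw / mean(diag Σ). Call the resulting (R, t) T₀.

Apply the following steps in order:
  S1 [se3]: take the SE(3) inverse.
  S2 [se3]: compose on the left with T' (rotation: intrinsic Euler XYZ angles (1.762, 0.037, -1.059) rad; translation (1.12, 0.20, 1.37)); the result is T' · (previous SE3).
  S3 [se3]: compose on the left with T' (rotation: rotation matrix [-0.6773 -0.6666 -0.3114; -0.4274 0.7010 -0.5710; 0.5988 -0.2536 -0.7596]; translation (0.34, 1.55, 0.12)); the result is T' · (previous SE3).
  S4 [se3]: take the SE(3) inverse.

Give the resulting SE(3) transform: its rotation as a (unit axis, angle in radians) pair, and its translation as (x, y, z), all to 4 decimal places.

source (pnp_recover): camera pose = R=[-0.2495 -0.1279 0.9599; -0.3215 0.9460 0.0425; -0.9135 -0.2980 -0.2771], t=(0.4401, -0.3902, 6.0713)
after S1 (invert_se3): R=[-0.2495 -0.3215 -0.9135; -0.1279 0.9460 -0.2980; 0.9599 0.0425 -0.2771], t=(5.5302, 2.2348, 1.2765)
after S2 (compose_se3): R=[-0.1980 0.6684 -0.7170; -0.9797 -0.1587 0.1226; -0.0319 0.7267 0.6862], t=(5.8208, -0.1749, -2.4989)
after S3 (compose_se3): R=[0.7971 -0.5732 0.1902; -0.5839 -0.8118 0.0005; 0.1541 -0.1115 -0.9817], t=(-2.7077, 0.3664, 5.5484)
after S4 (invert_se3): R=[0.7971 -0.5839 0.1541; -0.5732 -0.8118 -0.1115; 0.1902 0.0005 -0.9817], t=(1.5171, -0.6360, 5.9620)

rotation (axis_angle) = ((0.9479, -0.3054, 0.0909), 3.0825), translation = (1.5171, -0.6360, 5.9620)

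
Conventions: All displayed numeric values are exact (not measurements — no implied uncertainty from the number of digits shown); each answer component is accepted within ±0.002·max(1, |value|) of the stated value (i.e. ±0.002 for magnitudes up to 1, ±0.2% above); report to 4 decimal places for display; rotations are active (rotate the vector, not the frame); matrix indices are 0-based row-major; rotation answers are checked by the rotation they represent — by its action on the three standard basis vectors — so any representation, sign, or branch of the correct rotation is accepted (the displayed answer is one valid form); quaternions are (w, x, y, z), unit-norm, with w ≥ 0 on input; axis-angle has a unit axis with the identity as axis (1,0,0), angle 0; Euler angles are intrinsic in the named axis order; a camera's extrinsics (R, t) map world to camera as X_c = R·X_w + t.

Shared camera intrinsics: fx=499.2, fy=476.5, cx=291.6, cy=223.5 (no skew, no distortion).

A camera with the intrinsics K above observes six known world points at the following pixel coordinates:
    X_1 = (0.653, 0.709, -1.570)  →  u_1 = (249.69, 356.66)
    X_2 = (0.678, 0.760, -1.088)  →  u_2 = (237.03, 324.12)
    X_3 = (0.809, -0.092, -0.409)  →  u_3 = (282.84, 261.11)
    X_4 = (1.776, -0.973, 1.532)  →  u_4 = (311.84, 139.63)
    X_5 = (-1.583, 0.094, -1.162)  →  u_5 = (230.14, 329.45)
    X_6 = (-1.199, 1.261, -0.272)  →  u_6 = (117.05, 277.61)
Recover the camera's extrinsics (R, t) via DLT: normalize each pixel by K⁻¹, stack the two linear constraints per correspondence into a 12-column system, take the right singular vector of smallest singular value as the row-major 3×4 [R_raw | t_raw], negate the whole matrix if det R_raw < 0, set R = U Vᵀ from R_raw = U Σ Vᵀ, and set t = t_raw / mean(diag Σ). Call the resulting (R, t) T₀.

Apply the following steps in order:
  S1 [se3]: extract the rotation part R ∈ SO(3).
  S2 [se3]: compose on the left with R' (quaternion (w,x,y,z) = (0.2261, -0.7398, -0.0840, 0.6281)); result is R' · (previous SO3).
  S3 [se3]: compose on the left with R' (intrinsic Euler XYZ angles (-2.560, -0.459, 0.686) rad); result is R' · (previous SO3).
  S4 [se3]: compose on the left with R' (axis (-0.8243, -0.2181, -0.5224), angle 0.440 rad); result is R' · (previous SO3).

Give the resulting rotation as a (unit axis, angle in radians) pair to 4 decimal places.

rotation (axis_angle) = ((-0.1409, -0.9599, 0.2423), 2.2824)

source (pnp_recover): camera pose = R=[0.2008 -0.9351 -0.2920; 0.1294 0.3208 -0.9383; 0.9711 0.1506 0.1854], t=(-0.4901, 0.0900, 6.2604)
after S1 (rot_of_se3): [0.2008 -0.9351 -0.2920; 0.1294 0.3208 -0.9383; 0.9711 0.1506 0.1854]
after S2 (compose_so3): [-0.9205 -0.3810 -0.0869; 0.1900 -0.6308 0.7523; -0.3415 0.6760 0.6530]
after S3 (compose_so3): [-0.5952 -0.2056 -0.7769; -0.0065 0.9679 -0.2512; 0.8036 -0.1444 -0.5774]
after S4 (compose_so3): [-0.6202 0.0401 -0.7834; 0.4072 0.8701 -0.2778; 0.6705 -0.4913 -0.5560]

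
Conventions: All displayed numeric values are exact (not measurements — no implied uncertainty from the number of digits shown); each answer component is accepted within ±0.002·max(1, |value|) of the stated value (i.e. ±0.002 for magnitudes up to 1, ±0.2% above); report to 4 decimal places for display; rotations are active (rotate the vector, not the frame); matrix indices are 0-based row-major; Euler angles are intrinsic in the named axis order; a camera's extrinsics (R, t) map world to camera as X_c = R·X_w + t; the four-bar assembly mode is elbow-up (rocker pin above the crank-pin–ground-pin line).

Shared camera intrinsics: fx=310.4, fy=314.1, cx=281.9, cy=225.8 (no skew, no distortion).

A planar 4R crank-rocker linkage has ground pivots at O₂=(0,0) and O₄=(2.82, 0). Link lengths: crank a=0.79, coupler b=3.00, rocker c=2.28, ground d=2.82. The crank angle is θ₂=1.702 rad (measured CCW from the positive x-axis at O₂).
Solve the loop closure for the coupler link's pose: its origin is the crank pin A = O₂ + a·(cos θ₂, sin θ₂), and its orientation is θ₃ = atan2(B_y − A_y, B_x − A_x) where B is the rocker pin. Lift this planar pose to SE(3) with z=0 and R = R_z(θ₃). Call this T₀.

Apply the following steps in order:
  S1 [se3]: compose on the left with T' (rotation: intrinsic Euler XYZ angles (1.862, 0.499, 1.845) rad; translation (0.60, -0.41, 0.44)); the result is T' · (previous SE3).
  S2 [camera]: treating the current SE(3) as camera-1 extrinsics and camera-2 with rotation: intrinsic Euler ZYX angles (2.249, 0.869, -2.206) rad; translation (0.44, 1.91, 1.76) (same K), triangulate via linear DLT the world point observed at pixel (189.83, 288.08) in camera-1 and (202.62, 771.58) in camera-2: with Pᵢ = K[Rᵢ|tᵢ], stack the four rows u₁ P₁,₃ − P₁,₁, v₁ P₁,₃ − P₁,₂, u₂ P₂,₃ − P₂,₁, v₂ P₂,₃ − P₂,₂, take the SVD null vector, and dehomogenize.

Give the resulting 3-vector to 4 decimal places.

result = (1.0670, -1.4355, -1.7647)

source (fourbar_fk): coupler pose = R=[0.8707 -0.4918 0.0000; 0.4918 0.8707 0.0000; 0.0000 0.0000 1.0000], t=(-0.1034, 0.7832, 0.0000)
after S1 (compose_se3): R=[-0.6227 -0.6190 0.4785; -0.5275 -0.1196 -0.8411; 0.5779 -0.7762 -0.2521], t=(-0.0374, -0.6533, 0.0418)
after S2 (triangulate): (1.0670, -1.4355, -1.7647)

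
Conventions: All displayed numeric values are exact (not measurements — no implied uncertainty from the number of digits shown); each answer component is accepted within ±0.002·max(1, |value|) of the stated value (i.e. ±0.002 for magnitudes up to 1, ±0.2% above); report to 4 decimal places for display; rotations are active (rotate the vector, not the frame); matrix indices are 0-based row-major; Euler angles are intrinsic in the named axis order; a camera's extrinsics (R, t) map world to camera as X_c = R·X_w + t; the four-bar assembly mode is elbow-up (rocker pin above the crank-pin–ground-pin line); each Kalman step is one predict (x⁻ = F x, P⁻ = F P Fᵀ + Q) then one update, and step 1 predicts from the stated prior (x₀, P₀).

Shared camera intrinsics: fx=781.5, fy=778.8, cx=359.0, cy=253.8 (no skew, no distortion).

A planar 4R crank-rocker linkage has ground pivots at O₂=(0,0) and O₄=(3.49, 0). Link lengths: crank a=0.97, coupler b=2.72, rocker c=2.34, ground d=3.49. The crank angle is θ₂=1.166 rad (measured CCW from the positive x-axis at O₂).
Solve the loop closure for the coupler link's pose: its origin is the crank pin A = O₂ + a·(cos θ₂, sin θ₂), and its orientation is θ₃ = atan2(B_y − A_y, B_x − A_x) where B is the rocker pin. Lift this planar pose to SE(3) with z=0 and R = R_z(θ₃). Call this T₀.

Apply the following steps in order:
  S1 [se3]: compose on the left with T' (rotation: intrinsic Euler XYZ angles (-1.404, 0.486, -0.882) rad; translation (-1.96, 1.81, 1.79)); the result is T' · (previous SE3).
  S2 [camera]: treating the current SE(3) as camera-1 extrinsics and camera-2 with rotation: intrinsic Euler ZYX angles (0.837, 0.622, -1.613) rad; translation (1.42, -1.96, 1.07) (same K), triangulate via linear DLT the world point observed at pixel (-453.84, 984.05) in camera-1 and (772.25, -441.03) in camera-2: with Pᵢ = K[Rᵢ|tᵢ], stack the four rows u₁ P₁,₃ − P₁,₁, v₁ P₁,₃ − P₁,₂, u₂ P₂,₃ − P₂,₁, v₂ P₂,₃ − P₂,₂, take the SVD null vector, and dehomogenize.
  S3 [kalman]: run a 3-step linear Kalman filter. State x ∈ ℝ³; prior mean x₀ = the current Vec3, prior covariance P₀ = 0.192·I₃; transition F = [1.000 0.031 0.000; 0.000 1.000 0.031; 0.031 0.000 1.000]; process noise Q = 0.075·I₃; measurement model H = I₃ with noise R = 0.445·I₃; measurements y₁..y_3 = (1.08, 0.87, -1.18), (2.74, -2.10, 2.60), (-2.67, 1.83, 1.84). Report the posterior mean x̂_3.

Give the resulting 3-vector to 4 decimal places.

source (fourbar_fk): coupler pose = R=[0.8723 -0.4889 0.0000; 0.4889 0.8723 0.0000; 0.0000 0.0000 1.0000], t=(0.3820, 0.8916, 0.0000)
after S1 (compose_se3): R=[0.8240 0.3207 0.4671; -0.4895 -0.0123 0.8719; 0.2854 -0.9471 0.1468], t=(-1.1367, 1.4262, 1.4498)
after S2 (triangulate): (-0.8837, -0.8837, 0.0518)
after S3 (kf_track): (-0.3342, 0.0637, 1.0726)

result = (-0.3342, 0.0637, 1.0726)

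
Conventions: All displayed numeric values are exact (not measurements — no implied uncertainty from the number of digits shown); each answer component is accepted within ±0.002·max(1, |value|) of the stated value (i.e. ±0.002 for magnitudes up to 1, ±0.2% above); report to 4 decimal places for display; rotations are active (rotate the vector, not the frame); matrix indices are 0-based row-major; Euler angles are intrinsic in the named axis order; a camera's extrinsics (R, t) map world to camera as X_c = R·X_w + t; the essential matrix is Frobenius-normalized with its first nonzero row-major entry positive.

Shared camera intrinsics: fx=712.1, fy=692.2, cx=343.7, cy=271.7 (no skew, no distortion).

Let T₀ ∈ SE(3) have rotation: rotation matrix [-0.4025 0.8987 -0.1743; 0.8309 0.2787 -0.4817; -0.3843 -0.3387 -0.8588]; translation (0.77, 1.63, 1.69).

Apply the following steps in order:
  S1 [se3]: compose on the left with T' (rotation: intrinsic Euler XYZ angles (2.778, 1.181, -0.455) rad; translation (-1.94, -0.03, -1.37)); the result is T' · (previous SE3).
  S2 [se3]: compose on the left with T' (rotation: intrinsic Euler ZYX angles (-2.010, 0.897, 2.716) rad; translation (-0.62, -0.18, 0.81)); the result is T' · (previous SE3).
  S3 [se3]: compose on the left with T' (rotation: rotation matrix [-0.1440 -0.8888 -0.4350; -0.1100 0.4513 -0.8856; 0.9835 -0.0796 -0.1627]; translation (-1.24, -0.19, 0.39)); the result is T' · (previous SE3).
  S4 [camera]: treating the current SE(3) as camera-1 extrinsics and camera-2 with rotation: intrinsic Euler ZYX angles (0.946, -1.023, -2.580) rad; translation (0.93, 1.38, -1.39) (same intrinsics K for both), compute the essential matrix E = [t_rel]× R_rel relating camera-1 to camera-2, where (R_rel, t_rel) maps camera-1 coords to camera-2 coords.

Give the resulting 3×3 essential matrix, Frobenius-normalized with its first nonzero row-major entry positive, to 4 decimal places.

matrix = [0.4348 0.2592 -0.0712; -0.2486 0.5694 0.3360; 0.4319 0.2126 -0.0891]

after S1 (compose_se3): R=[-0.3541 0.0400 -0.9343; -0.8097 0.4868 0.3277; 0.4679 0.8726 -0.1400], t=(0.1583, -0.8474, -0.3526)
after S2 (compose_se3): R=[0.8393 -0.5406 -0.0573; 0.5064 0.7391 0.4441; -0.1978 -0.4018 0.8941], t=(0.1779, -0.6392, 0.6684)
after S3 (compose_se3): R=[-0.4849 -0.4043 -0.7755; 0.3114 0.7488 -0.5851; 0.8173 -0.5252 -0.2372], t=(-0.9883, -1.0900, 0.5071)
after S4 (essential): [0.4348 0.2592 -0.0712; -0.2486 0.5694 0.3360; 0.4319 0.2126 -0.0891]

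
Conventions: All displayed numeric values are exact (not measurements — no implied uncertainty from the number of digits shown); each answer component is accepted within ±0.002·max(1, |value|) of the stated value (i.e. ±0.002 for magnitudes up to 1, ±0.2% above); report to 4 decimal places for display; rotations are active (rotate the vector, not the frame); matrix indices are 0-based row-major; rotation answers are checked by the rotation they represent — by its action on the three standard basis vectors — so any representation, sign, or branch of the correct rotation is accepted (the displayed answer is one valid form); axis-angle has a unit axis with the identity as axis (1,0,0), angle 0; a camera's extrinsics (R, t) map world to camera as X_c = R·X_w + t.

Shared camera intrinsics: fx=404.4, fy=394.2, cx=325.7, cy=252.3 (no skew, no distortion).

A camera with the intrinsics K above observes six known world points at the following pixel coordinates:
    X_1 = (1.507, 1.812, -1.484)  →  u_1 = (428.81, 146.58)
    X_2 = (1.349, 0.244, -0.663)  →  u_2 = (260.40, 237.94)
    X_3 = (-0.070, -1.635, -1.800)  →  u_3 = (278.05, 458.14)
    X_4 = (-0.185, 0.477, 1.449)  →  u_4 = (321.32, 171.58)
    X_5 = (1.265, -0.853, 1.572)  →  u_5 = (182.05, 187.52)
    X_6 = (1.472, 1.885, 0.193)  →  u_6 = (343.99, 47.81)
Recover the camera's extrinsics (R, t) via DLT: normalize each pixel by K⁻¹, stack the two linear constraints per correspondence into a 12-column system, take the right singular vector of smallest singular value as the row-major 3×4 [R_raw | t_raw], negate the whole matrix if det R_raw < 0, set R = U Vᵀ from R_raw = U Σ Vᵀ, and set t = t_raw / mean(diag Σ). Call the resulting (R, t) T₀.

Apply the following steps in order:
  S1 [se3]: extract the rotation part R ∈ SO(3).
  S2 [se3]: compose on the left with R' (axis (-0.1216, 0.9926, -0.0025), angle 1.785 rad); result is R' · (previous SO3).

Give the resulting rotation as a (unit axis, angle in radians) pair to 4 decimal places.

rotation (axis_angle) = ((0.5171, -0.3291, 0.7901), 3.0909)

source (pnp_recover): camera pose = R=[-0.6729 0.6689 -0.3160; -0.3294 -0.6534 -0.6815; -0.6624 -0.3545 0.6600], t=(-0.0500, 0.0200, 5.0400)
after S1 (rot_of_se3): [-0.6729 0.6689 -0.3160; -0.3294 -0.6534 -0.6815; -0.6624 -0.3545 0.6600]
after S2 (compose_so3): [-0.4643 -0.3801 0.8000; -0.3001 -0.7823 -0.5459; 0.8333 -0.4935 0.2491]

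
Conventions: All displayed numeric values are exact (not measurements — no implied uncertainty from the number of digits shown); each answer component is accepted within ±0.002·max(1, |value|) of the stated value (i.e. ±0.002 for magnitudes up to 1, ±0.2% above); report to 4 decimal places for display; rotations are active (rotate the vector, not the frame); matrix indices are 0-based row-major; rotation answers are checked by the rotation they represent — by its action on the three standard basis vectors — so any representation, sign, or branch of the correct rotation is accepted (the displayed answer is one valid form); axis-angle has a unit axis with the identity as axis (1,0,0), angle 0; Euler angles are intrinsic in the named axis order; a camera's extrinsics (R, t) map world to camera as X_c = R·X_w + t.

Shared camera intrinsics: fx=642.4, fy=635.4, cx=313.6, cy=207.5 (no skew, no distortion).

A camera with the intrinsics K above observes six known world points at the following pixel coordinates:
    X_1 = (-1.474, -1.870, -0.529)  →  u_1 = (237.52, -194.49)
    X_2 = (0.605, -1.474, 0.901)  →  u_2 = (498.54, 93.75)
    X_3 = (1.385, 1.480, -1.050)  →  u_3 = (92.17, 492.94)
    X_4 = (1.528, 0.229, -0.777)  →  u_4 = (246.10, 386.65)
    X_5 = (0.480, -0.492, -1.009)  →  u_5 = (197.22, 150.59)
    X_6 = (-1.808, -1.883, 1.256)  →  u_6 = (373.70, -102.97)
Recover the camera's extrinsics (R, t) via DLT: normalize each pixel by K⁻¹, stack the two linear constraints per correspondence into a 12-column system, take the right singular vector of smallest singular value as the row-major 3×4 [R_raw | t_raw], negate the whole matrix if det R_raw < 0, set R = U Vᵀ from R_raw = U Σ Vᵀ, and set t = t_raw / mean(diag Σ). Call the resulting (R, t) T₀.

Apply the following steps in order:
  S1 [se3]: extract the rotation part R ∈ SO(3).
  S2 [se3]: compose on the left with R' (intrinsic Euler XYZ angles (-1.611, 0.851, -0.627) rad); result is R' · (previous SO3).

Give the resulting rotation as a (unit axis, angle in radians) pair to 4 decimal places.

source (pnp_recover): camera pose = R=[0.4945 -0.5647 0.6607; 0.7121 0.6991 0.0645; -0.4984 0.4386 0.7478], t=(-0.4700, -0.2399, 4.6401)
after S1 (rot_of_se3): [0.4945 -0.5647 0.6607; 0.7121 0.6991 0.0645; -0.4984 0.4386 0.7478]
after S2 (compose_so3): [0.1647 0.2988 0.9400; -0.9546 0.2882 0.0756; -0.2483 -0.9098 0.3326]

rotation (axis_angle) = ((-0.4956, 0.5976, -0.6303), 1.6782)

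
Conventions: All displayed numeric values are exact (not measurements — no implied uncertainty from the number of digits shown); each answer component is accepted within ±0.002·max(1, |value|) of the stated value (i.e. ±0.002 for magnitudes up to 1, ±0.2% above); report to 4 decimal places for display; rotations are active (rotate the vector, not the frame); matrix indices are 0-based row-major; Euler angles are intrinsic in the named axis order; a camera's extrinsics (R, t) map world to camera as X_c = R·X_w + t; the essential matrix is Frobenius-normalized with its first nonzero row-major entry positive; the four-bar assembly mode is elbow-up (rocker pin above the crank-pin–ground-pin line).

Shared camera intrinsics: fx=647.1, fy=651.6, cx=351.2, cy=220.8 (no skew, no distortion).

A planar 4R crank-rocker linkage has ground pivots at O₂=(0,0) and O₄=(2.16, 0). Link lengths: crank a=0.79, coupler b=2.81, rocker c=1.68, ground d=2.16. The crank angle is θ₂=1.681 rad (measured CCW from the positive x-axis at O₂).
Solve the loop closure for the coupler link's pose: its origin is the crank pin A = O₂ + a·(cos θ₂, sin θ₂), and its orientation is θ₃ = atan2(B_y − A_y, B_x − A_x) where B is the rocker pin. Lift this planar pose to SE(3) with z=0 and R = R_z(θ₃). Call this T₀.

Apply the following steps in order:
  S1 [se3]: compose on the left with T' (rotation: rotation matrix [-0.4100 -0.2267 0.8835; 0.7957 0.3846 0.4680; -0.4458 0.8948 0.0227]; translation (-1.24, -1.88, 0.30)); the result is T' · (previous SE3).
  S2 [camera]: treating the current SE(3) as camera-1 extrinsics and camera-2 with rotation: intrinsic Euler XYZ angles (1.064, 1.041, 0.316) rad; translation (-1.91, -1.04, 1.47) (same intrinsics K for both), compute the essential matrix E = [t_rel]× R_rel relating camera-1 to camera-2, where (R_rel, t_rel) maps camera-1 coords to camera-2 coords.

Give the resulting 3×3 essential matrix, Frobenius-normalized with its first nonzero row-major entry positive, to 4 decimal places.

source (fourbar_fk): coupler pose = R=[0.9546 -0.2980 0.0000; 0.2980 0.9546 0.0000; 0.0000 0.0000 1.0000], t=(-0.0869, 0.7852, 0.0000)
after S1 (compose_se3): R=[-0.4589 -0.0942 0.8835; 0.8741 0.1300 0.4680; -0.1589 0.9870 0.0227], t=(-1.3824, -1.6472, 1.0414)
after S2 (essential): [0.2220 -0.3047 -0.5721; 0.1907 0.2990 -0.2553; 0.1678 0.5483 -0.1044]

matrix = [0.2220 -0.3047 -0.5721; 0.1907 0.2990 -0.2553; 0.1678 0.5483 -0.1044]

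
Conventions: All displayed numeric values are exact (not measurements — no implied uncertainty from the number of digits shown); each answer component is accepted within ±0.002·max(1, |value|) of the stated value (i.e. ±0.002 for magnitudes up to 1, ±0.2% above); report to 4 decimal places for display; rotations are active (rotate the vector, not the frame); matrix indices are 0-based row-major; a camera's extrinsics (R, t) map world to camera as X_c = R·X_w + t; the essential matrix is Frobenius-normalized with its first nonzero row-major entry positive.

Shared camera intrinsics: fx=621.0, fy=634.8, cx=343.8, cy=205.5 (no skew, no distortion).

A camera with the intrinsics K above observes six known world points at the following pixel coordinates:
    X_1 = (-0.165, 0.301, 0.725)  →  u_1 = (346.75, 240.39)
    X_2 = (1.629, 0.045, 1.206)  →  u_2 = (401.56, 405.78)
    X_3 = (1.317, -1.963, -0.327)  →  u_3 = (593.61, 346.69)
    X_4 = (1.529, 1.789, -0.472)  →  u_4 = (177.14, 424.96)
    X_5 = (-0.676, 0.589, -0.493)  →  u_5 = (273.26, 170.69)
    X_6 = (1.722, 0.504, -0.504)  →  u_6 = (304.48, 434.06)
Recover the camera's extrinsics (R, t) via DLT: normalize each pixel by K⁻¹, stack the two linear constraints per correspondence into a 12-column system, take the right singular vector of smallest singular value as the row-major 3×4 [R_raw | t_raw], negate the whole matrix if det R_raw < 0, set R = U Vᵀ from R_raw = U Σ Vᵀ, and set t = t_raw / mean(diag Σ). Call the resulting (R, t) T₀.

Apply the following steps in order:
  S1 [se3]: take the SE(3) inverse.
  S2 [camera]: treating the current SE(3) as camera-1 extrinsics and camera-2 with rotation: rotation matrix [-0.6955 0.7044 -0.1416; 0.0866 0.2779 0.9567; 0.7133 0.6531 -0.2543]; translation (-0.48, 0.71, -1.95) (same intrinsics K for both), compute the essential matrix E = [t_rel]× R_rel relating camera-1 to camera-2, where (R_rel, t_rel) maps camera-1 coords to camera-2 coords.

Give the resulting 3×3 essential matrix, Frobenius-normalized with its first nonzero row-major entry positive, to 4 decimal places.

matrix = [0.4880 -0.3113 0.3901; -0.1043 -0.2978 0.0746; -0.3968 -0.5001 0.0094]

source (pnp_recover): camera pose = R=[0.1145 -0.9392 0.3238; 0.9517 0.1972 0.2352; -0.2848 0.2812 0.9164], t=(0.1000, 0.3100, 6.1702)
after S1 (invert_se3): R=[0.1145 0.9517 -0.2848; -0.9392 0.1972 0.2812; 0.3238 0.2352 0.9164], t=(1.4505, -1.7022, -5.7598)
after S2 (essential): [0.4880 -0.3113 0.3901; -0.1043 -0.2978 0.0746; -0.3968 -0.5001 0.0094]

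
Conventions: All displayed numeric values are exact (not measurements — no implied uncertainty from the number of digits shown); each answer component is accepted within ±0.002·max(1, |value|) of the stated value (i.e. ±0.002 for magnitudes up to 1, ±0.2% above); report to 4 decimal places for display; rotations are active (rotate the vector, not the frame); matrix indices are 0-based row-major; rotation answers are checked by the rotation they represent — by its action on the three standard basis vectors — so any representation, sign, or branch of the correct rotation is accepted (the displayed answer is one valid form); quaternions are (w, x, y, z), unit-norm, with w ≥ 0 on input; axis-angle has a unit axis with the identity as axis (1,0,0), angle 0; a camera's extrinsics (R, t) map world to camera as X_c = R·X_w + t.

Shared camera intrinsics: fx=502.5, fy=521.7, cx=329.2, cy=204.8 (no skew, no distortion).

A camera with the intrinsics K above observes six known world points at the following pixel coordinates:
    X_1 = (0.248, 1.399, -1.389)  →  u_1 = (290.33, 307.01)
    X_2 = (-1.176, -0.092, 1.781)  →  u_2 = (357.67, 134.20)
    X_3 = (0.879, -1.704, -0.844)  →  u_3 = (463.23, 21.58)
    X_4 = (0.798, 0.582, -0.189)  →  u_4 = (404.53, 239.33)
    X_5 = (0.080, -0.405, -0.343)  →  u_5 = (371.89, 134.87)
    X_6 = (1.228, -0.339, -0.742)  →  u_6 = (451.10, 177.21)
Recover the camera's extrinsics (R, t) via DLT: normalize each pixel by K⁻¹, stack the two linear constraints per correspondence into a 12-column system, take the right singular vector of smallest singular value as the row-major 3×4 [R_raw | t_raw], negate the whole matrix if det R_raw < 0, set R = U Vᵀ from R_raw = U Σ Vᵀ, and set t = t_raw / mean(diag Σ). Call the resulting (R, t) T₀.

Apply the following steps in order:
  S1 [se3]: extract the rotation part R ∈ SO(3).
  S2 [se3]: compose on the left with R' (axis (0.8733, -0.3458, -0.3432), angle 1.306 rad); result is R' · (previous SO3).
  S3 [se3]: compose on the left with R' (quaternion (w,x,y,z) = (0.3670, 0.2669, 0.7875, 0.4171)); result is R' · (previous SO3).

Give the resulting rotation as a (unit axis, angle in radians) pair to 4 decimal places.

rotation (axis_angle) = ((0.5541, 0.8223, -0.1296), 2.7776)

source (pnp_recover): camera pose = R=[0.8131 -0.2802 0.5102; 0.3688 0.9262 -0.0791; -0.4504 0.2525 0.8564], t=(0.4900, -0.4600, 6.2401)
after S1 (rot_of_se3): [0.8131 -0.2802 0.5102; 0.3688 0.9262 -0.0791; -0.4504 0.2525 0.8564]
after S2 (compose_so3): [0.9605 -0.2709 -0.0630; 0.0186 0.2887 -0.9572; 0.2775 0.9183 0.2824]
after S3 (compose_so3): [-0.3406 0.9275 0.1538; 0.8352 0.3737 -0.4034; -0.4317 -0.0089 -0.9020]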